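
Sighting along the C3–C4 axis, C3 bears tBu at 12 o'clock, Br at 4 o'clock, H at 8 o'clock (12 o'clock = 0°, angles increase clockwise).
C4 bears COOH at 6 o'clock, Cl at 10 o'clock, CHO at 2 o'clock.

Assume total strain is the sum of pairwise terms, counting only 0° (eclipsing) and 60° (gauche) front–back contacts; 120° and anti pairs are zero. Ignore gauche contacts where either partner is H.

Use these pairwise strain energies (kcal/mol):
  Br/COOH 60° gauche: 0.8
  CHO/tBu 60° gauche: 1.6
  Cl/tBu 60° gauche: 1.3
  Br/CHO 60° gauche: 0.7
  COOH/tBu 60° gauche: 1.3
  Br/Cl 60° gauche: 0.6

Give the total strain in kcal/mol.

This conformer (staggered): tBu–Cl gauche, tBu–CHO gauche, Br–COOH gauche, Br–CHO gauche; 1.3 + 1.6 + 0.8 + 0.7 = 4.4 kcal/mol.

4.4 kcal/mol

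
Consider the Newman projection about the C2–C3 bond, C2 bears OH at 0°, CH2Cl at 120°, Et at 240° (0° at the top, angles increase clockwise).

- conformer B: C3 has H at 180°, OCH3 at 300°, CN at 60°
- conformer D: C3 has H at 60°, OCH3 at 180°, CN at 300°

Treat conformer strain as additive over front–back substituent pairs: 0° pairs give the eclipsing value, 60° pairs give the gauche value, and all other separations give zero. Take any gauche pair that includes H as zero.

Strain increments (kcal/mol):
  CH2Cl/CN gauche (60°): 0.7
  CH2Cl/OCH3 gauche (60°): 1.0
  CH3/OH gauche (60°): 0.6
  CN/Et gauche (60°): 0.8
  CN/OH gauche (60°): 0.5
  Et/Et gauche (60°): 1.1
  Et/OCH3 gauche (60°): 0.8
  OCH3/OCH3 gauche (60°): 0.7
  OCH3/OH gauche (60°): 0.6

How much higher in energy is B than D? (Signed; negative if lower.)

-0.5 kcal/mol

B is staggered. OH at 0° is gauche with OCH3 at 300° (0.6); OH at 0° is gauche with CN at 60° (0.5); CH2Cl at 120° is gauche with CN at 60° (0.7); Et at 240° is gauche with OCH3 at 300° (0.8). Total 2.6 kcal/mol.
D is staggered. OH at 0° is gauche with CN at 300° (0.5); CH2Cl at 120° is gauche with OCH3 at 180° (1.0); Et at 240° is gauche with OCH3 at 180° (0.8); Et at 240° is gauche with CN at 300° (0.8). Total 3.1 kcal/mol.
E(B) − E(D) = 2.6 − 3.1 = -0.5 kcal/mol.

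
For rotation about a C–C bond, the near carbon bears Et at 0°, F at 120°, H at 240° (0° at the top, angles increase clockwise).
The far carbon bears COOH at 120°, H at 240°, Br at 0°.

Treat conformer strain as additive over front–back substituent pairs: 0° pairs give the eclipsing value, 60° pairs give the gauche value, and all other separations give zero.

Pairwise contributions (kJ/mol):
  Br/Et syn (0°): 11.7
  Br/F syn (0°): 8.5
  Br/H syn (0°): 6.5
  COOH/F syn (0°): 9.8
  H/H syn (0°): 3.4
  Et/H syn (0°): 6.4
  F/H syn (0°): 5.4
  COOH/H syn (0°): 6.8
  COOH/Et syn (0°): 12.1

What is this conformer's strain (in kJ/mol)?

24.9 kJ/mol

This conformer (eclipsed): Et–Br eclipsed, F–COOH eclipsed, H–H eclipsed; 11.7 + 9.8 + 3.4 = 24.9 kJ/mol.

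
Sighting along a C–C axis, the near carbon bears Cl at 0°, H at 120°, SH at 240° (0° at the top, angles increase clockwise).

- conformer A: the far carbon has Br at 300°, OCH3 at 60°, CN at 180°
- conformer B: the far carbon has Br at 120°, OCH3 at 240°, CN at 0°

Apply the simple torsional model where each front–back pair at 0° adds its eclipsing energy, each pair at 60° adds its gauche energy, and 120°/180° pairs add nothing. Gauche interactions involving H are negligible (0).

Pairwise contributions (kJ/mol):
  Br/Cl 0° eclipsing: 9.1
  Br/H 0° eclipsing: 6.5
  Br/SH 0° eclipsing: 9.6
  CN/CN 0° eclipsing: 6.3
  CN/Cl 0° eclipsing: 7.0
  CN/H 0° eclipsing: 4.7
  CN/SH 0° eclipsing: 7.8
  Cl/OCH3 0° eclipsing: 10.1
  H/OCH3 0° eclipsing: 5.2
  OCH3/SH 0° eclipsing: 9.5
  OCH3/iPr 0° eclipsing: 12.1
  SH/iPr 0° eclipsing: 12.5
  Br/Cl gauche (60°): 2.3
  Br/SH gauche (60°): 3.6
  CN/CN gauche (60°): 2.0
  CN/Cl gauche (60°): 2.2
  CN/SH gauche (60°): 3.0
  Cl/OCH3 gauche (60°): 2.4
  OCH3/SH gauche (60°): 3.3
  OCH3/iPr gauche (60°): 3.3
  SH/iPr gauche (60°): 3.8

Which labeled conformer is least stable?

B

A is staggered. Cl at 0° is gauche with Br at 300° (2.3); Cl at 0° is gauche with OCH3 at 60° (2.4); SH at 240° is gauche with Br at 300° (3.6); SH at 240° is gauche with CN at 180° (3.0). Total 11.3 kJ/mol.
B is eclipsed. Cl at 0° is eclipsed with CN at 0° (7.0); H at 120° is eclipsed with Br at 120° (6.5); SH at 240° is eclipsed with OCH3 at 240° (9.5). Total 23.0 kJ/mol.
B has the highest total (23.0 kJ/mol).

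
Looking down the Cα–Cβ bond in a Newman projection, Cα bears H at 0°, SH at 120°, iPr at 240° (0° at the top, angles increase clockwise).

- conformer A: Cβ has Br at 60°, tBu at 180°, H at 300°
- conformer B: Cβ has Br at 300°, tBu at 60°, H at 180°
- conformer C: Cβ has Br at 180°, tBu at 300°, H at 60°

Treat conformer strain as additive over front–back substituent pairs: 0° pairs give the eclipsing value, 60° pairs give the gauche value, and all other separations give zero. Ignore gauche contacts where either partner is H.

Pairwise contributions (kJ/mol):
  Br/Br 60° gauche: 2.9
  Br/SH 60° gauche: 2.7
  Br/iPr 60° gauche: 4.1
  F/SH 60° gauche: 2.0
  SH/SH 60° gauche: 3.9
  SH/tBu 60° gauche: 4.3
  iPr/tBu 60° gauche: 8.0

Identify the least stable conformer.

A (staggered): SH–Br gauche, SH–tBu gauche, iPr–tBu gauche; 2.7 + 4.3 + 8.0 = 15.0 kJ/mol.
B (staggered): SH–tBu gauche, iPr–Br gauche; 4.3 + 4.1 = 8.4 kJ/mol.
C (staggered): SH–Br gauche, iPr–Br gauche, iPr–tBu gauche; 2.7 + 4.1 + 8.0 = 14.8 kJ/mol.
A has the highest total (15.0 kJ/mol).

A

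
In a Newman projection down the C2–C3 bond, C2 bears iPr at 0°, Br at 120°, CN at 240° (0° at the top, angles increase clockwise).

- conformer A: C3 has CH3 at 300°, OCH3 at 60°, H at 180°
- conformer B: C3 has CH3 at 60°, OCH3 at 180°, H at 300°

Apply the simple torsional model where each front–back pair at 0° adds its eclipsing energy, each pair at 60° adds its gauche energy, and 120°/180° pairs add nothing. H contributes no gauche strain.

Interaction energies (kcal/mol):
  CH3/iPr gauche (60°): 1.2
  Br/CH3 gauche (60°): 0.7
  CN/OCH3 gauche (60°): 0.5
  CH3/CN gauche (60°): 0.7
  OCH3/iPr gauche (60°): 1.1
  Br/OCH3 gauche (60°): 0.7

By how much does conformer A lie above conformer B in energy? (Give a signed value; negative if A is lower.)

+0.6 kcal/mol

A (staggered): iPr(0°)/CH3(300°) gauche 1.2; iPr(0°)/OCH3(60°) gauche 1.1; Br(120°)/OCH3(60°) gauche 0.7; CN(240°)/CH3(300°) gauche 0.7 → 3.7 kcal/mol.
B (staggered): iPr(0°)/CH3(60°) gauche 1.2; Br(120°)/CH3(60°) gauche 0.7; Br(120°)/OCH3(180°) gauche 0.7; CN(240°)/OCH3(180°) gauche 0.5 → 3.1 kcal/mol.
E(A) − E(B) = 3.7 − 3.1 = +0.6 kcal/mol.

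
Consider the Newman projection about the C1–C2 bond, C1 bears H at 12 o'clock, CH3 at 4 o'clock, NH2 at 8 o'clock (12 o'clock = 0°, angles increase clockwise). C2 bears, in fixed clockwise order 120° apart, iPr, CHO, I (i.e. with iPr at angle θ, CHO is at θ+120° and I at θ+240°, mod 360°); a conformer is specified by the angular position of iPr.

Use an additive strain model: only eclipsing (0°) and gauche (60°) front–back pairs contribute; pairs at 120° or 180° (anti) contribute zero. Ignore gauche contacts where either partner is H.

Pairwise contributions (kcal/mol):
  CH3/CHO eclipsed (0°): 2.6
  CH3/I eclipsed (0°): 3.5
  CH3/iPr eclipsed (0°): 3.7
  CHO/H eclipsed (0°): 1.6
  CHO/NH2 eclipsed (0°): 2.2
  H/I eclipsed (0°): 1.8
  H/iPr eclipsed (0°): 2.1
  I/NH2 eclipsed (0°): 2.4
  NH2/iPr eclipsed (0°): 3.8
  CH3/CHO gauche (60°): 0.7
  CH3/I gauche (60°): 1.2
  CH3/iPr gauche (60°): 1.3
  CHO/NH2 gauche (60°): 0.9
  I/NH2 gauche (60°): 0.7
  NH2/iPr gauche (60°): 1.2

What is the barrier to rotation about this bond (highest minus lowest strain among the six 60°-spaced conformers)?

iPr at 0° (eclipsed): H(0°)/iPr(0°) eclipsed 2.1; CH3(120°)/CHO(120°) eclipsed 2.6; NH2(240°)/I(240°) eclipsed 2.4 → 7.1 kcal/mol.
iPr at 60° (staggered): CH3(120°)/iPr(60°) gauche 1.3; CH3(120°)/CHO(180°) gauche 0.7; NH2(240°)/CHO(180°) gauche 0.9; NH2(240°)/I(300°) gauche 0.7 → 3.6 kcal/mol.
iPr at 120° (eclipsed): H(0°)/I(0°) eclipsed 1.8; CH3(120°)/iPr(120°) eclipsed 3.7; NH2(240°)/CHO(240°) eclipsed 2.2 → 7.7 kcal/mol.
iPr at 180° (staggered): CH3(120°)/iPr(180°) gauche 1.3; CH3(120°)/I(60°) gauche 1.2; NH2(240°)/iPr(180°) gauche 1.2; NH2(240°)/CHO(300°) gauche 0.9 → 4.6 kcal/mol.
iPr at 240° (eclipsed): H(0°)/CHO(0°) eclipsed 1.6; CH3(120°)/I(120°) eclipsed 3.5; NH2(240°)/iPr(240°) eclipsed 3.8 → 8.9 kcal/mol.
iPr at 300° (staggered): CH3(120°)/CHO(60°) gauche 0.7; CH3(120°)/I(180°) gauche 1.2; NH2(240°)/iPr(300°) gauche 1.2; NH2(240°)/I(180°) gauche 0.7 → 3.8 kcal/mol.
Max at 240° (8.9 kcal/mol), min at 60° (3.6 kcal/mol); barrier = 5.3 kcal/mol.

5.3 kcal/mol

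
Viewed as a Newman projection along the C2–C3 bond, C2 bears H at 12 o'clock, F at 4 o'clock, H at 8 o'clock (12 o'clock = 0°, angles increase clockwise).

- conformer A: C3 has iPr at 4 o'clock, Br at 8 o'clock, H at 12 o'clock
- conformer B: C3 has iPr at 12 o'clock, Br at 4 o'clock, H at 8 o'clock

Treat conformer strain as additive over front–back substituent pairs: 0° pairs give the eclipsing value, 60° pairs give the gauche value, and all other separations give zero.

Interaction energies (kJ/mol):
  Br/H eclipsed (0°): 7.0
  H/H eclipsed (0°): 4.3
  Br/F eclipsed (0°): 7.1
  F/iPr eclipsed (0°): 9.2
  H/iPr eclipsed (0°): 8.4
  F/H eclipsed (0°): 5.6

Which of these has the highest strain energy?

A (eclipsed): H–H eclipsed, F–iPr eclipsed, H–Br eclipsed; 4.3 + 9.2 + 7.0 = 20.5 kJ/mol.
B (eclipsed): H–iPr eclipsed, F–Br eclipsed, H–H eclipsed; 8.4 + 7.1 + 4.3 = 19.8 kJ/mol.
A has the highest total (20.5 kJ/mol).

A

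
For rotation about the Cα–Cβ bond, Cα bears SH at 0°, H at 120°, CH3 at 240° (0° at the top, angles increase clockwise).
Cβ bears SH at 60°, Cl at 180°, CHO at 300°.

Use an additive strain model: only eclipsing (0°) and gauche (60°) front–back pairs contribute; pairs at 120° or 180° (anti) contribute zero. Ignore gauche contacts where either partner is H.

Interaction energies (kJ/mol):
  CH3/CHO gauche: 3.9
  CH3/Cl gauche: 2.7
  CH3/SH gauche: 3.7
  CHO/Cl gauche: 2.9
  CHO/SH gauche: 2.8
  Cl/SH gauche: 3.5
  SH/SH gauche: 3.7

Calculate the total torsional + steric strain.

13.1 kJ/mol

This conformer (staggered): SH(0°)/SH(60°) gauche 3.7; SH(0°)/CHO(300°) gauche 2.8; CH3(240°)/Cl(180°) gauche 2.7; CH3(240°)/CHO(300°) gauche 3.9 → 13.1 kJ/mol.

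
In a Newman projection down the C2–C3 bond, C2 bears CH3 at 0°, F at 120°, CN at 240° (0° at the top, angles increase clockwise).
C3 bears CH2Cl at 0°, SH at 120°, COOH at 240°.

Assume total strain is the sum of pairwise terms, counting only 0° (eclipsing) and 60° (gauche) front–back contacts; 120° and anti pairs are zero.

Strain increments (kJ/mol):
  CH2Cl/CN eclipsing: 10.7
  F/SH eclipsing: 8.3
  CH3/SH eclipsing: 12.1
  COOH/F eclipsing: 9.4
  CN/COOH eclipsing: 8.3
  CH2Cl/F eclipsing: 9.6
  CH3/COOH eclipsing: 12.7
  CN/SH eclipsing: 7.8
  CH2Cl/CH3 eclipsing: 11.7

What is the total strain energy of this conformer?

28.3 kJ/mol

This conformer (eclipsed): CH3–CH2Cl eclipsed, F–SH eclipsed, CN–COOH eclipsed; 11.7 + 8.3 + 8.3 = 28.3 kJ/mol.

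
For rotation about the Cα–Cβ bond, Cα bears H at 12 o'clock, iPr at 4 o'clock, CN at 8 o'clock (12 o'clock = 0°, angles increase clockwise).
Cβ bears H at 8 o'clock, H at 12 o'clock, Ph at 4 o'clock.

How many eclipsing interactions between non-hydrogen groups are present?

Non-H eclipsing pairs: iPr(120°)/Ph(120°) — 1 interaction.

1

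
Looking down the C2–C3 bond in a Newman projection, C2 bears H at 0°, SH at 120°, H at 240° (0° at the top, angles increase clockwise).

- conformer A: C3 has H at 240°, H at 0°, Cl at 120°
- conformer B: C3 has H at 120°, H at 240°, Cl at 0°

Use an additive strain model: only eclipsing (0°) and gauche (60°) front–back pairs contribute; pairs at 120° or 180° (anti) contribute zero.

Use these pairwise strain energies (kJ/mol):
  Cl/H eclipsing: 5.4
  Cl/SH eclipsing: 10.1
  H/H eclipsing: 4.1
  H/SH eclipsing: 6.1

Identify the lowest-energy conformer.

B

A (eclipsed): H(0°)/H(0°) eclipsed 4.1; SH(120°)/Cl(120°) eclipsed 10.1; H(240°)/H(240°) eclipsed 4.1 → 18.3 kJ/mol.
B (eclipsed): H(0°)/Cl(0°) eclipsed 5.4; SH(120°)/H(120°) eclipsed 6.1; H(240°)/H(240°) eclipsed 4.1 → 15.6 kJ/mol.
B has the lowest total (15.6 kJ/mol).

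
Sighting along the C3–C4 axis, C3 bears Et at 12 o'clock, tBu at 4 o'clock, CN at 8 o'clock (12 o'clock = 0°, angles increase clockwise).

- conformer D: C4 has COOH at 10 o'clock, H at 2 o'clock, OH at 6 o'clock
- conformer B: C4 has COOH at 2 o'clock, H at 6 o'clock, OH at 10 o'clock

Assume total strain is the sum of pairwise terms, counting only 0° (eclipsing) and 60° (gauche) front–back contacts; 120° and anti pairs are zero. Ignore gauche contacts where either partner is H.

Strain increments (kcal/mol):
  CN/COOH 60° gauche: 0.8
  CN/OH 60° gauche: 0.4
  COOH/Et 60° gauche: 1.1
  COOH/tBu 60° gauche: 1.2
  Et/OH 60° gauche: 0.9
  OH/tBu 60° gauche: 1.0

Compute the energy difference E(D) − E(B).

-0.3 kcal/mol

D (staggered): Et(0°)/COOH(300°) gauche 1.1; tBu(120°)/OH(180°) gauche 1.0; CN(240°)/COOH(300°) gauche 0.8; CN(240°)/OH(180°) gauche 0.4 → 3.3 kcal/mol.
B (staggered): Et(0°)/COOH(60°) gauche 1.1; Et(0°)/OH(300°) gauche 0.9; tBu(120°)/COOH(60°) gauche 1.2; CN(240°)/OH(300°) gauche 0.4 → 3.6 kcal/mol.
E(D) − E(B) = 3.3 − 3.6 = -0.3 kcal/mol.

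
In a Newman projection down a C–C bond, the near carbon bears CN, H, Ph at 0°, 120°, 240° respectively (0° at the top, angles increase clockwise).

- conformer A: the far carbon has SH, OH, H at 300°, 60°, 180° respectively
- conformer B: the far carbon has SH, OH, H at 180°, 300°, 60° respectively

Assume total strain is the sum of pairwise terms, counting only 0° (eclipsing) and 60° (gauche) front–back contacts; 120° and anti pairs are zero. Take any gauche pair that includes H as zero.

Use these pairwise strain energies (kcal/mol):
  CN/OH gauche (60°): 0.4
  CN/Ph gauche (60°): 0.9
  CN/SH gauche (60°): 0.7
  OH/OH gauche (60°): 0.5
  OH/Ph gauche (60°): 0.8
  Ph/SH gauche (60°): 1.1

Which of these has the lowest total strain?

A (staggered): CN–SH gauche, CN–OH gauche, Ph–SH gauche; 0.7 + 0.4 + 1.1 = 2.2 kcal/mol.
B (staggered): CN–OH gauche, Ph–SH gauche, Ph–OH gauche; 0.4 + 1.1 + 0.8 = 2.3 kcal/mol.
A has the lowest total (2.2 kcal/mol).

A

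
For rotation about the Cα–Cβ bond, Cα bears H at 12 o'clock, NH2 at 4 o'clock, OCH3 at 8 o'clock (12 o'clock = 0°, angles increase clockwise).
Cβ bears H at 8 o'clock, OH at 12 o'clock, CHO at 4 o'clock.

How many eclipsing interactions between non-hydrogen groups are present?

Non-H eclipsing pairs: NH2(120°)/CHO(120°) — 1 interaction.

1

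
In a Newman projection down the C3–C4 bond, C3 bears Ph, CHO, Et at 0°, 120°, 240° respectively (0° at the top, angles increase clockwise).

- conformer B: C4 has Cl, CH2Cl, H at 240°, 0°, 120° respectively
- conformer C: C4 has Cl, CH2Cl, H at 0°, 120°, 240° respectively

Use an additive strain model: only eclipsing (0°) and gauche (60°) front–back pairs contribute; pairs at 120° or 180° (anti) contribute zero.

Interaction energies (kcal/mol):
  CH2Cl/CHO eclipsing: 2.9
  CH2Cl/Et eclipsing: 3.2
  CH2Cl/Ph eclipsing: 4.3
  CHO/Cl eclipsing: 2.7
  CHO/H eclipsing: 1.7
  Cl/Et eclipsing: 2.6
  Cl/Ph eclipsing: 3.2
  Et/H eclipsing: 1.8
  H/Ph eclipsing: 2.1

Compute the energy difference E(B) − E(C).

B is eclipsed. Ph at 0° is eclipsed with CH2Cl at 0° (4.3); CHO at 120° is eclipsed with H at 120° (1.7); Et at 240° is eclipsed with Cl at 240° (2.6). Total 8.6 kcal/mol.
C is eclipsed. Ph at 0° is eclipsed with Cl at 0° (3.2); CHO at 120° is eclipsed with CH2Cl at 120° (2.9); Et at 240° is eclipsed with H at 240° (1.8). Total 7.9 kcal/mol.
E(B) − E(C) = 8.6 − 7.9 = +0.7 kcal/mol.

+0.7 kcal/mol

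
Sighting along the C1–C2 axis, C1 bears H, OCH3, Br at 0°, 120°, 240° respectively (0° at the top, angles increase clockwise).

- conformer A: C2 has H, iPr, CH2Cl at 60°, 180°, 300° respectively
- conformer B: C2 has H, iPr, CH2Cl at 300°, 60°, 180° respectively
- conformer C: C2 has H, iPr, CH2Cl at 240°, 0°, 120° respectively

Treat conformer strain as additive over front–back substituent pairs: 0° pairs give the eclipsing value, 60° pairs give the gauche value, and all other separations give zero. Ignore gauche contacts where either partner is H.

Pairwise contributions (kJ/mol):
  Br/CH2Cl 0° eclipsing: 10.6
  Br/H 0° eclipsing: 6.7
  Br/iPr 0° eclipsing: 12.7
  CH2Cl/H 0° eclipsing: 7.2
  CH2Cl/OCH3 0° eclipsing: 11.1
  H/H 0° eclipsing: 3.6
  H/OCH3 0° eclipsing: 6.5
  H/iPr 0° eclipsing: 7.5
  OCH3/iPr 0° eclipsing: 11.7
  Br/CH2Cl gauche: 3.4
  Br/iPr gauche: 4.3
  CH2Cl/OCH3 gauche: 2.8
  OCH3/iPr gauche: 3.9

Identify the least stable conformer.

A is staggered. OCH3 at 120° is gauche with iPr at 180° (3.9); Br at 240° is gauche with iPr at 180° (4.3); Br at 240° is gauche with CH2Cl at 300° (3.4). Total 11.6 kJ/mol.
B is staggered. OCH3 at 120° is gauche with iPr at 60° (3.9); OCH3 at 120° is gauche with CH2Cl at 180° (2.8); Br at 240° is gauche with CH2Cl at 180° (3.4). Total 10.1 kJ/mol.
C is eclipsed. H at 0° is eclipsed with iPr at 0° (7.5); OCH3 at 120° is eclipsed with CH2Cl at 120° (11.1); Br at 240° is eclipsed with H at 240° (6.7). Total 25.3 kJ/mol.
C has the highest total (25.3 kJ/mol).

C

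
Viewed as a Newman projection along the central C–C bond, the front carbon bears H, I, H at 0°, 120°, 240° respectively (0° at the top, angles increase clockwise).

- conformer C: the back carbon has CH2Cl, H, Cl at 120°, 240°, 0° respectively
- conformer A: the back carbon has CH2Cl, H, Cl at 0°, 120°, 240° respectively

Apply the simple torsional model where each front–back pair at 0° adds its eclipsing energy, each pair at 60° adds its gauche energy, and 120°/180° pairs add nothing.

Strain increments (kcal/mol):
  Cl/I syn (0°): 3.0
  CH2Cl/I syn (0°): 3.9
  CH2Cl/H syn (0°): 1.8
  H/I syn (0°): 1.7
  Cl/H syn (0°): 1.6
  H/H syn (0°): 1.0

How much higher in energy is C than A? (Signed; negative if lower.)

+1.4 kcal/mol

C (eclipsed): H–Cl eclipsed, I–CH2Cl eclipsed, H–H eclipsed; 1.6 + 3.9 + 1.0 = 6.5 kcal/mol.
A (eclipsed): H–CH2Cl eclipsed, I–H eclipsed, H–Cl eclipsed; 1.8 + 1.7 + 1.6 = 5.1 kcal/mol.
E(C) − E(A) = 6.5 − 5.1 = +1.4 kcal/mol.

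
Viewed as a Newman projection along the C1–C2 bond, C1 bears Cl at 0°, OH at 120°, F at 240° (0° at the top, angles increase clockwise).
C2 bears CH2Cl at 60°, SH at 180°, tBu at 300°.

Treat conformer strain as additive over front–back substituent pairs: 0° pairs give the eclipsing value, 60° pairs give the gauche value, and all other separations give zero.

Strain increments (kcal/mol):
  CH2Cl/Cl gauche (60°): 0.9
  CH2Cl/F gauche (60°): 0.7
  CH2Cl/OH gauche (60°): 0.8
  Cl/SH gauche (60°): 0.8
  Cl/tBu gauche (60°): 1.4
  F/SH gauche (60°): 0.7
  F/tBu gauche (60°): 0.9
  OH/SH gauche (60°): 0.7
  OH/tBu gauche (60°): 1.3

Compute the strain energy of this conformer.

5.4 kcal/mol

This conformer (staggered): Cl–CH2Cl gauche, Cl–tBu gauche, OH–CH2Cl gauche, OH–SH gauche, F–SH gauche, F–tBu gauche; 0.9 + 1.4 + 0.8 + 0.7 + 0.7 + 0.9 = 5.4 kcal/mol.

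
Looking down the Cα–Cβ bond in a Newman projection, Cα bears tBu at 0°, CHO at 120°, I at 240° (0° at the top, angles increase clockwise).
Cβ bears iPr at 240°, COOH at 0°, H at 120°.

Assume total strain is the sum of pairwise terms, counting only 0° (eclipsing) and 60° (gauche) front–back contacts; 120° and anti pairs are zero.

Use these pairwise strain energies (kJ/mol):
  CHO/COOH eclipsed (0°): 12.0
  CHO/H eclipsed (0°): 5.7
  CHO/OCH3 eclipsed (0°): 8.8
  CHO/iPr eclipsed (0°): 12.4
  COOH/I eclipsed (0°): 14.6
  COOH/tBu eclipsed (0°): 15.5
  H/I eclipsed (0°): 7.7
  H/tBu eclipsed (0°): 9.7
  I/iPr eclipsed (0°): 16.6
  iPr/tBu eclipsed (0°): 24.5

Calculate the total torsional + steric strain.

This conformer (eclipsed): tBu–COOH eclipsed, CHO–H eclipsed, I–iPr eclipsed; 15.5 + 5.7 + 16.6 = 37.8 kJ/mol.

37.8 kJ/mol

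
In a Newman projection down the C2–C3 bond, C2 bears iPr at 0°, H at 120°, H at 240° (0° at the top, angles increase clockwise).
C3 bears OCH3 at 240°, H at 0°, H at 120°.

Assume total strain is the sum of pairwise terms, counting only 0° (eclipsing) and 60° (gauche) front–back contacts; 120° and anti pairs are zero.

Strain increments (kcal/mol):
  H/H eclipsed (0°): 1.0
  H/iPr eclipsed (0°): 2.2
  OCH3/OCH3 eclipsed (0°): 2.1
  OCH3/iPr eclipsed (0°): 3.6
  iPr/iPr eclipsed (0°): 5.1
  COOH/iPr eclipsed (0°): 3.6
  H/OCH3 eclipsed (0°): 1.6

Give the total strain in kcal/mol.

This conformer is eclipsed. iPr at 0° is eclipsed with H at 0° (2.2); H at 120° is eclipsed with H at 120° (1.0); H at 240° is eclipsed with OCH3 at 240° (1.6). Total 4.8 kcal/mol.

4.8 kcal/mol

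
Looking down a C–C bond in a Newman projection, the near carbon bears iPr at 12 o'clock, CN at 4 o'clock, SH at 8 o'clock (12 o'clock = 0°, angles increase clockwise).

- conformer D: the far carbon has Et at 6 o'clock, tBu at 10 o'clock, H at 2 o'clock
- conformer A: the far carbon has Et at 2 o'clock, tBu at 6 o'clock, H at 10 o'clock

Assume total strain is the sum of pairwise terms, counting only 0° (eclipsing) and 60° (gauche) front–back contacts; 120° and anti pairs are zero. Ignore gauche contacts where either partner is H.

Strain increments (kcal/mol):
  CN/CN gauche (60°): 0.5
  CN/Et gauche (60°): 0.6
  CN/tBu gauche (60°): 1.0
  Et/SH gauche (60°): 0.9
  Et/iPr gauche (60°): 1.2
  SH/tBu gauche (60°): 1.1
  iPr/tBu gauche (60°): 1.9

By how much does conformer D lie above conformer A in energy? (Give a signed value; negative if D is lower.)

D (staggered): iPr(0°)/tBu(300°) gauche 1.9; CN(120°)/Et(180°) gauche 0.6; SH(240°)/Et(180°) gauche 0.9; SH(240°)/tBu(300°) gauche 1.1 → 4.5 kcal/mol.
A (staggered): iPr(0°)/Et(60°) gauche 1.2; CN(120°)/Et(60°) gauche 0.6; CN(120°)/tBu(180°) gauche 1.0; SH(240°)/tBu(180°) gauche 1.1 → 3.9 kcal/mol.
E(D) − E(A) = 4.5 − 3.9 = +0.6 kcal/mol.

+0.6 kcal/mol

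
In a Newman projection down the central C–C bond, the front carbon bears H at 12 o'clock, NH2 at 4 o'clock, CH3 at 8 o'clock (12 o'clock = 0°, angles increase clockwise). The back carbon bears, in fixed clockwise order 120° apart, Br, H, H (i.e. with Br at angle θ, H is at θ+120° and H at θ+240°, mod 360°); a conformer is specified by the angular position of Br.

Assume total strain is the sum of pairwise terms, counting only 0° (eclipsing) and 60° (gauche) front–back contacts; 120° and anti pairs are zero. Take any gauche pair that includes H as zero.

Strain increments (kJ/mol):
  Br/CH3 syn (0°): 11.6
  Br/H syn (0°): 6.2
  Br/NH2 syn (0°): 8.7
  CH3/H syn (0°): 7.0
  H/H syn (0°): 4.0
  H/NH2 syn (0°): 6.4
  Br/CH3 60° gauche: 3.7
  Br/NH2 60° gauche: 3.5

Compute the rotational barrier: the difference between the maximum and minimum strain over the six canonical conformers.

Br at 0° is eclipsed. H at 0° is eclipsed with Br at 0° (6.2); NH2 at 120° is eclipsed with H at 120° (6.4); CH3 at 240° is eclipsed with H at 240° (7.0). Total 19.6 kJ/mol.
Br at 60° is staggered. NH2 at 120° is gauche with Br at 60° (3.5). Total 3.5 kJ/mol.
Br at 120° is eclipsed. H at 0° is eclipsed with H at 0° (4.0); NH2 at 120° is eclipsed with Br at 120° (8.7); CH3 at 240° is eclipsed with H at 240° (7.0). Total 19.7 kJ/mol.
Br at 180° is staggered. NH2 at 120° is gauche with Br at 180° (3.5); CH3 at 240° is gauche with Br at 180° (3.7). Total 7.2 kJ/mol.
Br at 240° is eclipsed. H at 0° is eclipsed with H at 0° (4.0); NH2 at 120° is eclipsed with H at 120° (6.4); CH3 at 240° is eclipsed with Br at 240° (11.6). Total 22.0 kJ/mol.
Br at 300° is staggered. CH3 at 240° is gauche with Br at 300° (3.7). Total 3.7 kJ/mol.
Max at 240° (22.0 kJ/mol), min at 60° (3.5 kJ/mol); barrier = 18.5 kJ/mol.

18.5 kJ/mol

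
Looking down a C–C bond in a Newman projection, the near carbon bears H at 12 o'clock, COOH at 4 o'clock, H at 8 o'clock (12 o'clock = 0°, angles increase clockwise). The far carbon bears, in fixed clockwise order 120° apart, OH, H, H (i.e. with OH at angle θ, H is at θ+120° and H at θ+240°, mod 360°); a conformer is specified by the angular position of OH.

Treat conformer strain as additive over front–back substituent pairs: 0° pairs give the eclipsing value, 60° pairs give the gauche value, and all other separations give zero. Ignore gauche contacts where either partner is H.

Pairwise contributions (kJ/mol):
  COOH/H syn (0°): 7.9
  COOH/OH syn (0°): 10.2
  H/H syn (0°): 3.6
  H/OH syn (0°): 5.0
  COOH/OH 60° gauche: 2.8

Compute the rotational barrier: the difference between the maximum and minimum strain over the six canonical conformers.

OH at 0° is eclipsed. H at 0° is eclipsed with OH at 0° (5.0); COOH at 120° is eclipsed with H at 120° (7.9); H at 240° is eclipsed with H at 240° (3.6). Total 16.5 kJ/mol.
OH at 60° is staggered. COOH at 120° is gauche with OH at 60° (2.8). Total 2.8 kJ/mol.
OH at 120° is eclipsed. H at 0° is eclipsed with H at 0° (3.6); COOH at 120° is eclipsed with OH at 120° (10.2); H at 240° is eclipsed with H at 240° (3.6). Total 17.4 kJ/mol.
OH at 180° is staggered. COOH at 120° is gauche with OH at 180° (2.8). Total 2.8 kJ/mol.
OH at 240° is eclipsed. H at 0° is eclipsed with H at 0° (3.6); COOH at 120° is eclipsed with H at 120° (7.9); H at 240° is eclipsed with OH at 240° (5.0). Total 16.5 kJ/mol.
OH at 300° (staggered): no non-H gauche contacts → 0.0 kJ/mol.
Max at 120° (17.4 kJ/mol), min at 300° (0.0 kJ/mol); barrier = 17.4 kJ/mol.

17.4 kJ/mol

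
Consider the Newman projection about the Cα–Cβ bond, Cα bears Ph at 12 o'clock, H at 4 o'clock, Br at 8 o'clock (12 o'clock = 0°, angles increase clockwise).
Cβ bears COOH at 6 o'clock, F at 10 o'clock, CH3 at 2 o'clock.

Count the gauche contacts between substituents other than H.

Non-H gauche pairs: Ph(0°)/F(300°); Ph(0°)/CH3(60°); Br(240°)/COOH(180°); Br(240°)/F(300°) — 4 interactions.

4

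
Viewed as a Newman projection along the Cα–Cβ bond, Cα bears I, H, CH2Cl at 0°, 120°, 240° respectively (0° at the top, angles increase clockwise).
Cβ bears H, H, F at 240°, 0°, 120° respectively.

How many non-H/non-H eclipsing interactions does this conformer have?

0

Every eclipsing pair involves H, so the count is 0.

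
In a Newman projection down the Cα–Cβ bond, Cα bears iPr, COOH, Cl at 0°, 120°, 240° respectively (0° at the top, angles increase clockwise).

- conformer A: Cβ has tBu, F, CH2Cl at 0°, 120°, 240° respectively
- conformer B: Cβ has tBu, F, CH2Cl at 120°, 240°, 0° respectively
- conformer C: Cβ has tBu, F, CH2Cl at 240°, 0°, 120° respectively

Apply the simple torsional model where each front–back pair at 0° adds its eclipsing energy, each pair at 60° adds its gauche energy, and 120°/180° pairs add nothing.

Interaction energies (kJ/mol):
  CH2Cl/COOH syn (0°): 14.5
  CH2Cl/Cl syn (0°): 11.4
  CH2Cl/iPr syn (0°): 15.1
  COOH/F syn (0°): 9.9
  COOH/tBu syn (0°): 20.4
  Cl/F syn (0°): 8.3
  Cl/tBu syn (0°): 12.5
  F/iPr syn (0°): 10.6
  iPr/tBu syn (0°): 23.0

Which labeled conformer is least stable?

A

A (eclipsed): iPr(0°)/tBu(0°) eclipsed 23.0; COOH(120°)/F(120°) eclipsed 9.9; Cl(240°)/CH2Cl(240°) eclipsed 11.4 → 44.3 kJ/mol.
B (eclipsed): iPr(0°)/CH2Cl(0°) eclipsed 15.1; COOH(120°)/tBu(120°) eclipsed 20.4; Cl(240°)/F(240°) eclipsed 8.3 → 43.8 kJ/mol.
C (eclipsed): iPr(0°)/F(0°) eclipsed 10.6; COOH(120°)/CH2Cl(120°) eclipsed 14.5; Cl(240°)/tBu(240°) eclipsed 12.5 → 37.6 kJ/mol.
A has the highest total (44.3 kJ/mol).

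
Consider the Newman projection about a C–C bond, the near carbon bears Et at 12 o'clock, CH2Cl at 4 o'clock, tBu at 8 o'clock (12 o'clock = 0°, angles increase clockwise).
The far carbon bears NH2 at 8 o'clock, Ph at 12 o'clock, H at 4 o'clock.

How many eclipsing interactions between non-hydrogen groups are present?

2

Non-H eclipsing pairs: Et(0°)/Ph(0°); tBu(240°)/NH2(240°) — 2 interactions.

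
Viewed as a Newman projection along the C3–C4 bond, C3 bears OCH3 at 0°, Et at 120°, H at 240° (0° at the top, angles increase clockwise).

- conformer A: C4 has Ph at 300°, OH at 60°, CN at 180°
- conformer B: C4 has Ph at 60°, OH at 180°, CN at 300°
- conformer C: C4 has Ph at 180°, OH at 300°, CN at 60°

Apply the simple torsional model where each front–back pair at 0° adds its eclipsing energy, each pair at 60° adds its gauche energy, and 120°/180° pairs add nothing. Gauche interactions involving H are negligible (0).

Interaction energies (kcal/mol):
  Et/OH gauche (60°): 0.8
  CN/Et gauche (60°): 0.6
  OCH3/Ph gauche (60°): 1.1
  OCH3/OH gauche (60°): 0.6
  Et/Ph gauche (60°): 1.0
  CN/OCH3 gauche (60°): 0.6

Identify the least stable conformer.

B

A (staggered): OCH3–Ph gauche, OCH3–OH gauche, Et–OH gauche, Et–CN gauche; 1.1 + 0.6 + 0.8 + 0.6 = 3.1 kcal/mol.
B (staggered): OCH3–Ph gauche, OCH3–CN gauche, Et–Ph gauche, Et–OH gauche; 1.1 + 0.6 + 1.0 + 0.8 = 3.5 kcal/mol.
C (staggered): OCH3–OH gauche, OCH3–CN gauche, Et–Ph gauche, Et–CN gauche; 0.6 + 0.6 + 1.0 + 0.6 = 2.8 kcal/mol.
B has the highest total (3.5 kcal/mol).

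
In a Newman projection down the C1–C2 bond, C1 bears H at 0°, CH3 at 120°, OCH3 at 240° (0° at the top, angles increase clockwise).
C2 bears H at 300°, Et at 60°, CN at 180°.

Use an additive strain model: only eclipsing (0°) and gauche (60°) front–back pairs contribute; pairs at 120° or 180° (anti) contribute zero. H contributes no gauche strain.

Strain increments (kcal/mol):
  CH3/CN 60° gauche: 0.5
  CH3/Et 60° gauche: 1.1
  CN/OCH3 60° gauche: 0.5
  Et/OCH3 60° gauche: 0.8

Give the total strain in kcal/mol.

2.1 kcal/mol

This conformer is staggered. CH3 at 120° is gauche with Et at 60° (1.1); CH3 at 120° is gauche with CN at 180° (0.5); OCH3 at 240° is gauche with CN at 180° (0.5). Total 2.1 kcal/mol.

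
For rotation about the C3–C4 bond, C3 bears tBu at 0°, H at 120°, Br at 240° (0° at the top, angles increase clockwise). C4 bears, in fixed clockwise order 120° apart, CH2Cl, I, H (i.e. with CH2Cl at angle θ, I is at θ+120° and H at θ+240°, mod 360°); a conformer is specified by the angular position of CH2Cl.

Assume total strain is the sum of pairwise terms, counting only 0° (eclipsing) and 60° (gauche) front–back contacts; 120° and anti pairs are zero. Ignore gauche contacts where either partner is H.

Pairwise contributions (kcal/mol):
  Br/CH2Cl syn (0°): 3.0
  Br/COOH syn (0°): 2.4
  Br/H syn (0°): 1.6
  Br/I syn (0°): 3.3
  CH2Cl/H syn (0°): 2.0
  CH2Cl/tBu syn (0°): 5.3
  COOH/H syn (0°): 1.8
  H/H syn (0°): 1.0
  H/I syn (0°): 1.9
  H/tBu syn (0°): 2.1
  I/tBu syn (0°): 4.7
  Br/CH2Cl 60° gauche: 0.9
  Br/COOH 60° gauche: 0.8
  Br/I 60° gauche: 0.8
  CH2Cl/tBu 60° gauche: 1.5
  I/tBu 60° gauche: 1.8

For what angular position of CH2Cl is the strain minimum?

60°

CH2Cl at 0° (eclipsed): tBu(0°)/CH2Cl(0°) eclipsed 5.3; H(120°)/I(120°) eclipsed 1.9; Br(240°)/H(240°) eclipsed 1.6 → 8.8 kcal/mol.
CH2Cl at 60° (staggered): tBu(0°)/CH2Cl(60°) gauche 1.5; Br(240°)/I(180°) gauche 0.8 → 2.3 kcal/mol.
CH2Cl at 120° (eclipsed): tBu(0°)/H(0°) eclipsed 2.1; H(120°)/CH2Cl(120°) eclipsed 2.0; Br(240°)/I(240°) eclipsed 3.3 → 7.4 kcal/mol.
CH2Cl at 180° (staggered): tBu(0°)/I(300°) gauche 1.8; Br(240°)/CH2Cl(180°) gauche 0.9; Br(240°)/I(300°) gauche 0.8 → 3.5 kcal/mol.
CH2Cl at 240° (eclipsed): tBu(0°)/I(0°) eclipsed 4.7; H(120°)/H(120°) eclipsed 1.0; Br(240°)/CH2Cl(240°) eclipsed 3.0 → 8.7 kcal/mol.
CH2Cl at 300° (staggered): tBu(0°)/CH2Cl(300°) gauche 1.5; tBu(0°)/I(60°) gauche 1.8; Br(240°)/CH2Cl(300°) gauche 0.9 → 4.2 kcal/mol.
The minimum (2.3 kcal/mol) occurs with CH2Cl at 60°.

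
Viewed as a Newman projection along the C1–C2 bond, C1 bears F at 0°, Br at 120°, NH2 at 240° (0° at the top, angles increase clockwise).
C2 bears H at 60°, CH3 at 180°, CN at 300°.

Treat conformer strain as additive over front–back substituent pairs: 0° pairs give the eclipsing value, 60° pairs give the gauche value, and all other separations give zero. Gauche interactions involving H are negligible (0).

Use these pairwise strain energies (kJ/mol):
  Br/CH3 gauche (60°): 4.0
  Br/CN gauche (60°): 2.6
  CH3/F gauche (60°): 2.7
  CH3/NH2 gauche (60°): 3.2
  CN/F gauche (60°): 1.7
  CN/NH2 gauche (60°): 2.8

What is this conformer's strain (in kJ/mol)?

11.7 kJ/mol

This conformer (staggered): F(0°)/CN(300°) gauche 1.7; Br(120°)/CH3(180°) gauche 4.0; NH2(240°)/CH3(180°) gauche 3.2; NH2(240°)/CN(300°) gauche 2.8 → 11.7 kJ/mol.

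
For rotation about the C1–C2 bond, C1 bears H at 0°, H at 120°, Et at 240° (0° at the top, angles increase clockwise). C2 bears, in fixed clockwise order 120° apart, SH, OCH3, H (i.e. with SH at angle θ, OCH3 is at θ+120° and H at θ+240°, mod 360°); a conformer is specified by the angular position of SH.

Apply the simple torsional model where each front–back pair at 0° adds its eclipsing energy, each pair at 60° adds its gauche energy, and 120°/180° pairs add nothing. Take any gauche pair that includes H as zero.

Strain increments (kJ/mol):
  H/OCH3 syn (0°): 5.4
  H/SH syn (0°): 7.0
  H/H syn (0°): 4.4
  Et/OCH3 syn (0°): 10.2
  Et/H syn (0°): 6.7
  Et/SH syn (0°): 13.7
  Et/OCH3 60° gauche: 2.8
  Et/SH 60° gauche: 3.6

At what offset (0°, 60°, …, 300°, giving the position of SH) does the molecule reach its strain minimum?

60°

SH at 0° (eclipsed): H(0°)/SH(0°) eclipsed 7.0; H(120°)/OCH3(120°) eclipsed 5.4; Et(240°)/H(240°) eclipsed 6.7 → 19.1 kJ/mol.
SH at 60° (staggered): Et(240°)/OCH3(180°) gauche 2.8 → 2.8 kJ/mol.
SH at 120° (eclipsed): H(0°)/H(0°) eclipsed 4.4; H(120°)/SH(120°) eclipsed 7.0; Et(240°)/OCH3(240°) eclipsed 10.2 → 21.6 kJ/mol.
SH at 180° (staggered): Et(240°)/SH(180°) gauche 3.6; Et(240°)/OCH3(300°) gauche 2.8 → 6.4 kJ/mol.
SH at 240° (eclipsed): H(0°)/OCH3(0°) eclipsed 5.4; H(120°)/H(120°) eclipsed 4.4; Et(240°)/SH(240°) eclipsed 13.7 → 23.5 kJ/mol.
SH at 300° (staggered): Et(240°)/SH(300°) gauche 3.6 → 3.6 kJ/mol.
The minimum (2.8 kJ/mol) occurs with SH at 60°.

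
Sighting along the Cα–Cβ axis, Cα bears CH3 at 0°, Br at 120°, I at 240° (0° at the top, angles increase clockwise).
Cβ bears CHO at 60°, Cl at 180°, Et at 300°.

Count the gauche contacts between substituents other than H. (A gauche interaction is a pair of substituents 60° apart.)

Non-H gauche pairs: CH3(0°)/CHO(60°); CH3(0°)/Et(300°); Br(120°)/CHO(60°); Br(120°)/Cl(180°); I(240°)/Cl(180°); I(240°)/Et(300°) — 6 interactions.

6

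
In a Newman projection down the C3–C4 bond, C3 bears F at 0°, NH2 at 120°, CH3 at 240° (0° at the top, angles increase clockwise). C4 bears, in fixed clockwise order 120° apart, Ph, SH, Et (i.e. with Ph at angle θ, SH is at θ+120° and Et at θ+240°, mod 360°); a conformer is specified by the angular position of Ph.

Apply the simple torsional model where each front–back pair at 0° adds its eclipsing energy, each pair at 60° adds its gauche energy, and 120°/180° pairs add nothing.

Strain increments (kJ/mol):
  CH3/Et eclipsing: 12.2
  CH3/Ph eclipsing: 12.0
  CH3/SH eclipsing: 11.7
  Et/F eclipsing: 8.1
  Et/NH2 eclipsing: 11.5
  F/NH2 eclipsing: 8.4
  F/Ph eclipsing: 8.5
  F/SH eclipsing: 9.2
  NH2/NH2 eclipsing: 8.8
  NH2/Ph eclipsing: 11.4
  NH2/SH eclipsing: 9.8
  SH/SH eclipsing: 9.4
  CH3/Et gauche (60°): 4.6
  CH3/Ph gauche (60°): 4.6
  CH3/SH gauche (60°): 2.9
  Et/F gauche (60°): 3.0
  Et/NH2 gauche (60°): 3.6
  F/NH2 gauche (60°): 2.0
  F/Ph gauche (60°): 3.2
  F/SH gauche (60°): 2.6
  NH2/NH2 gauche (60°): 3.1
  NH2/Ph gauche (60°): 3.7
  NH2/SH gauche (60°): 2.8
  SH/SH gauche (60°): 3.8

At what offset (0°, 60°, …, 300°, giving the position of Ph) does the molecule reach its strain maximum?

Ph at 0° (eclipsed): F–Ph eclipsed, NH2–SH eclipsed, CH3–Et eclipsed; 8.5 + 9.8 + 12.2 = 30.5 kJ/mol.
Ph at 60° (staggered): F–Ph gauche, F–Et gauche, NH2–Ph gauche, NH2–SH gauche, CH3–SH gauche, CH3–Et gauche; 3.2 + 3.0 + 3.7 + 2.8 + 2.9 + 4.6 = 20.2 kJ/mol.
Ph at 120° (eclipsed): F–Et eclipsed, NH2–Ph eclipsed, CH3–SH eclipsed; 8.1 + 11.4 + 11.7 = 31.2 kJ/mol.
Ph at 180° (staggered): F–SH gauche, F–Et gauche, NH2–Ph gauche, NH2–Et gauche, CH3–Ph gauche, CH3–SH gauche; 2.6 + 3.0 + 3.7 + 3.6 + 4.6 + 2.9 = 20.4 kJ/mol.
Ph at 240° (eclipsed): F–SH eclipsed, NH2–Et eclipsed, CH3–Ph eclipsed; 9.2 + 11.5 + 12.0 = 32.7 kJ/mol.
Ph at 300° (staggered): F–Ph gauche, F–SH gauche, NH2–SH gauche, NH2–Et gauche, CH3–Ph gauche, CH3–Et gauche; 3.2 + 2.6 + 2.8 + 3.6 + 4.6 + 4.6 = 21.4 kJ/mol.
The maximum (32.7 kJ/mol) occurs with Ph at 240°.

240°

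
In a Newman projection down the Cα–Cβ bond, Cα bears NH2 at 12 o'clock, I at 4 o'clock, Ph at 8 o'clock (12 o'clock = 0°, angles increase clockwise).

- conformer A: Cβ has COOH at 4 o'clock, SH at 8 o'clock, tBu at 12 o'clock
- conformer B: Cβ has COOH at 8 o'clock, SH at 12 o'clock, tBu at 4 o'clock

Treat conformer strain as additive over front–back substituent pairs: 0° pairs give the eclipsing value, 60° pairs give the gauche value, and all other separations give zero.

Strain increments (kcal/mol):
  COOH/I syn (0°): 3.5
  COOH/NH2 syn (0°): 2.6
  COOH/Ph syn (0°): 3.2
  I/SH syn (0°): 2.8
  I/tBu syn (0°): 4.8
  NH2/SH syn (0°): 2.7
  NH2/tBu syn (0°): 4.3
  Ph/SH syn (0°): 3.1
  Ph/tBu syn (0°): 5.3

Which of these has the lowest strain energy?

A (eclipsed): NH2(0°)/tBu(0°) eclipsed 4.3; I(120°)/COOH(120°) eclipsed 3.5; Ph(240°)/SH(240°) eclipsed 3.1 → 10.9 kcal/mol.
B (eclipsed): NH2(0°)/SH(0°) eclipsed 2.7; I(120°)/tBu(120°) eclipsed 4.8; Ph(240°)/COOH(240°) eclipsed 3.2 → 10.7 kcal/mol.
B has the lowest total (10.7 kcal/mol).

B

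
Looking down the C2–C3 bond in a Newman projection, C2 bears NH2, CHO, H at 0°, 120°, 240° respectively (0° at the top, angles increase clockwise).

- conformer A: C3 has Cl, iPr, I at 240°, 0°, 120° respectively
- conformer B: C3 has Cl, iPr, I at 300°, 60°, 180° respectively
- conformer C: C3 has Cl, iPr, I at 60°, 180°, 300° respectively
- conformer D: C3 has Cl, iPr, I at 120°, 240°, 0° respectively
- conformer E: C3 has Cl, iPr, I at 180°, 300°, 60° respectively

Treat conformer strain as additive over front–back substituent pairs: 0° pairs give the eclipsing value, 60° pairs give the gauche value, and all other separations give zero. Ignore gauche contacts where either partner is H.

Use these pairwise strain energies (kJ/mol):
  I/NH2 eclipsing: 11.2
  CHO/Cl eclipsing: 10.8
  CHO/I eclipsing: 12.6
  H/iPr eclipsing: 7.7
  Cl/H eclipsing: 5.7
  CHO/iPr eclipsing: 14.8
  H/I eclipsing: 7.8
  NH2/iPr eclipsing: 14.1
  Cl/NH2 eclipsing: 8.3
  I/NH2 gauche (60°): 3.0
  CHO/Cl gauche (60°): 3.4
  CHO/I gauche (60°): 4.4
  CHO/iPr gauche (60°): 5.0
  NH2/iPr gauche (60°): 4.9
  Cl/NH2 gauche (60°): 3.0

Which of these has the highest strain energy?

A

A (eclipsed): NH2(0°)/iPr(0°) eclipsed 14.1; CHO(120°)/I(120°) eclipsed 12.6; H(240°)/Cl(240°) eclipsed 5.7 → 32.4 kJ/mol.
B (staggered): NH2(0°)/Cl(300°) gauche 3.0; NH2(0°)/iPr(60°) gauche 4.9; CHO(120°)/iPr(60°) gauche 5.0; CHO(120°)/I(180°) gauche 4.4 → 17.3 kJ/mol.
C (staggered): NH2(0°)/Cl(60°) gauche 3.0; NH2(0°)/I(300°) gauche 3.0; CHO(120°)/Cl(60°) gauche 3.4; CHO(120°)/iPr(180°) gauche 5.0 → 14.4 kJ/mol.
D (eclipsed): NH2(0°)/I(0°) eclipsed 11.2; CHO(120°)/Cl(120°) eclipsed 10.8; H(240°)/iPr(240°) eclipsed 7.7 → 29.7 kJ/mol.
E (staggered): NH2(0°)/iPr(300°) gauche 4.9; NH2(0°)/I(60°) gauche 3.0; CHO(120°)/Cl(180°) gauche 3.4; CHO(120°)/I(60°) gauche 4.4 → 15.7 kJ/mol.
A has the highest total (32.4 kJ/mol).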